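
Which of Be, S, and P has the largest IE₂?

Consider each +1 ion: Be⁺ still has 1 valence electron; S⁺ still has 5 valence electrons; P⁺ still has 4 valence electrons.
All are still removing valence electrons, so compare the +1 ions as you would atoms: IE_2 generally rises across a period (higher Z_eff) and falls down a group (larger shell), subject to the usual subshell exceptions.
Valence configurations: Be⁺ [He]2s¹, S⁺ [Ne]3s²3p³, P⁺ [Ne]3s²3p².
The numbers (kJ/mol): Be 1757, S 2252, P 1907.
Overall IE_2 order: Be < P < S.

S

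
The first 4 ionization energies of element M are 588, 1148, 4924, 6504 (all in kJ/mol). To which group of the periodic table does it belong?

Group 2

Look for the largest jump between consecutive ionization energies: IE3/IE2 ≈ 4.3, far larger than any earlier ratio.
That jump marks the point where a core electron is being removed. So the atom has 2 valence electrons.
A main-group element with 2 valence electrons is in group 2.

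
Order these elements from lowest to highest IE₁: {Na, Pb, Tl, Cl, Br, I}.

First ionization energy rises across a period (greater Z_eff holds electrons more tightly) and falls down a group (valence electrons are farther from the nucleus).
Here both period and group differ, so the two effects have to be weighed against each other.
Tl > Na: period and group pull opposite ways; the across-period shift dominates (589 vs 496 kJ/mol).
Pb > Tl: Pb lies to the right of Tl in period 6, so the across-period effect alone puts Pb higher.
I > Pb: relative to Pb, both the across-period and down-group shifts push I's first ionization energy up.
Br > I: Br sits above I in group 17, so the down-group effect alone puts Br higher.
Cl > Br: Cl sits above Br in group 17, so the down-group effect alone puts Cl higher.
For reference (kJ/mol): Na 496, Cl 1251, Br 1140, I 1008, Tl 589, Pb 716.
So from lowest to highest: Na < Tl < Pb < I < Br < Cl.

Na, Tl, Pb, I, Br, Cl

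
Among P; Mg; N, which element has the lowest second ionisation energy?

The second ionization energy removes an electron from the +1 ion. For each element: P⁺ still has 4 valence electrons; Mg⁺ still has 1 valence electron; N⁺ still has 4 valence electrons.
All are still removing valence electrons, so compare the +1 ions as you would atoms: IE_2 generally rises across a period (higher Z_eff) and falls down a group (larger shell), subject to the usual subshell exceptions.
Valence configurations: P⁺ [Ne]3s²3p², Mg⁺ [Ne]3s¹, N⁺ [He]2s²2p².
Tabulated IE_2 (kJ/mol): P 1907, Mg 1451, N 2856.
Hence IE_2: Mg < P < N.

Mg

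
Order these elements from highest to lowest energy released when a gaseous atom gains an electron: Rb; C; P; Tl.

Atoms with high Z_eff and room in the valence shell (especially the halogens) have the most exothermic electron affinities.
These span different periods and groups, so the two trends combine.
Rb > Tl: period and group pull opposite ways; the down-group shift dominates (47 vs 19 kJ/mol).
P > Rb: both effects reinforce here, so P is clearly the higher of the two.
C > P: the two effects oppose for this pair; the down-group effect wins (122 vs 72 kJ/mol).
Approximate values (kJ/mol): C 122, P 72, Rb 47, Tl 19.
So from highest to lowest: C > P > Rb > Tl.

C > P > Rb > Tl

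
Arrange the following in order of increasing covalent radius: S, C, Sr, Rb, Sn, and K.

C < S < Sn < Sr < K < Rb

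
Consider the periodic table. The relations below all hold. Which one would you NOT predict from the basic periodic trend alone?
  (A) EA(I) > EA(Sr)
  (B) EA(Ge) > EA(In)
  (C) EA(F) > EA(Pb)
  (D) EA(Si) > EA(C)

The general trend: electron affinity increases across a period and decreases down a group.
(A) I (period 5, group 17) vs Sr (period 5, group 2): the stated order agrees with the simple trend.
(B) Ge (period 4, group 14) vs In (period 5, group 13): the stated order agrees with the simple trend.
(C) F (period 2, group 17) vs Pb (period 6, group 14): the stated order agrees with the simple trend.
(D) Si (period 3, group 14) vs C (period 2, group 14): the stated order contradicts the simple trend.
The exception is (D): Si's larger, more diffuse 3p orbitals accept an added electron slightly more readily than C's compact 2p.

(D)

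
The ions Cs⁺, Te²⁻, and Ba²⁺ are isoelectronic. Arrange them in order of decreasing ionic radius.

All of these have 54 electrons, so size is governed by nuclear charge alone: the more protons, the stronger the pull on the same electron cloud, and the smaller the ion.
Nuclear charges: Ba²⁺ (Z=56), Cs⁺ (Z=55), Te²⁻ (Z=52).
Largest to smallest: Te²⁻ > Cs⁺ > Ba²⁺.

Te²⁻ > Cs⁺ > Ba²⁺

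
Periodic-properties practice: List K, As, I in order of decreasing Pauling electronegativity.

I, As, K

Atoms toward the upper right of the periodic table pull bonding electrons most strongly.
These span different periods and groups, so the two trends combine.
As > K: As lies to the right of K in period 4, so the across-period effect alone puts As higher.
I > As: period and group pull opposite ways; the across-period shift dominates (2.66 vs 2.18).
Tabulated electronegativity (Pauling): K 0.82, As 2.18, I 2.66.
So from highest to lowest: I > As > K.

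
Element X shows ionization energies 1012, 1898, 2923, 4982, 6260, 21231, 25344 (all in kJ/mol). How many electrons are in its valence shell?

5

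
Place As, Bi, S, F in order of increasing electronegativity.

F is in period 2, group 17; S is in period 3, group 16; As is in period 4, group 15; Bi is in period 6, group 15.
EN rises left→right (higher Z_eff, smaller atoms) and falls top→bottom (larger, more shielded atoms).
Here both period and group differ, so the two effects have to be weighed against each other.
As > Bi: they share group 15; the group trend gives As the larger value.
S > As: both effects reinforce here, so S is clearly the higher of the two.
F > S: relative to S, both the across-period and down-group shifts push F's electronegativity up.
For reference (Pauling): F 3.98, S 2.58, As 2.18, Bi 2.02.
So from lowest to highest: Bi < As < S < F.

Bi < As < S < F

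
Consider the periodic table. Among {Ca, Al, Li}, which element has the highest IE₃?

Li

Consider each +2 ion: Ca²⁺ is the bare [Ar] core; Al²⁺ still has 1 valence electron; Li²⁺ is already 1 electron into the core.
Pulling an electron out of a noble-gas core costs far more than removing a remaining valence electron, so Ca and Li sit at the high end of IE_3.
The numbers (kJ/mol): Ca 4912, Al 2745, Li 11815.
Overall IE_3 order: Al < Ca < Li.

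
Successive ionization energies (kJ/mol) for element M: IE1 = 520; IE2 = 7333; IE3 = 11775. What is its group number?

Group 1

Look for the largest jump between consecutive ionization energies: IE2/IE1 ≈ 14.1, far larger than any earlier ratio.
That jump marks the point where a core electron is being removed. So the atom has 1 valence electron.
A main-group element with 1 valence electron is in group 1.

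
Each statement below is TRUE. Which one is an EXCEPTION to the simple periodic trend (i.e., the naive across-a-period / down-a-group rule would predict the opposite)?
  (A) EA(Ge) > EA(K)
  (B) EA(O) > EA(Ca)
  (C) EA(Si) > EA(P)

(C)

The general trend: electron affinity increases across a period and decreases down a group.
(A) Ge (period 4, group 14) vs K (period 4, group 1): the stated order agrees with the simple trend.
(B) O (period 2, group 16) vs Ca (period 4, group 2): the stated order agrees with the simple trend.
(C) Si (period 3, group 14) vs P (period 3, group 15): the stated order contradicts the simple trend.
The exception is (C): adding an electron to P's half-filled 3p³ is unfavourable, so Si (3p²) has the more exothermic EA.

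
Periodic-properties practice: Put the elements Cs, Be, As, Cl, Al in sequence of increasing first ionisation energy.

Cs, Al, Be, As, Cl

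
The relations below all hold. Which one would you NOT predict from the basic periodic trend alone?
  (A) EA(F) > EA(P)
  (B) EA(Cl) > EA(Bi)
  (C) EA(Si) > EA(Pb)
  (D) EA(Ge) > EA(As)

(D)

The general trend: electron affinity increases across a period and decreases down a group.
(A) F (period 2, group 17) vs P (period 3, group 15): the stated order agrees with the simple trend.
(B) Cl (period 3, group 17) vs Bi (period 6, group 15): the stated order agrees with the simple trend.
(C) Si (period 3, group 14) vs Pb (period 6, group 14): the stated order agrees with the simple trend.
(D) Ge (period 4, group 14) vs As (period 4, group 15): the stated order contradicts the simple trend.
The exception is (D): adding an electron to As's half-filled 4p³ is unfavourable, so Ge (4p²) has the more exothermic EA.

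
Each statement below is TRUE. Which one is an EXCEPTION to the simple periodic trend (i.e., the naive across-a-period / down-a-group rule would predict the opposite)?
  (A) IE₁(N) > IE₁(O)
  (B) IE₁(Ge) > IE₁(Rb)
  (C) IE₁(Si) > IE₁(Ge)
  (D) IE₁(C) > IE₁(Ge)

The general trend: IE₁ increases across a period and decreases down a group.
(A) N (period 2, group 15) vs O (period 2, group 16): the stated order contradicts the simple trend.
(B) Ge (period 4, group 14) vs Rb (period 5, group 1): the stated order agrees with the simple trend.
(C) Si (period 3, group 14) vs Ge (period 4, group 14): the stated order agrees with the simple trend.
(D) C (period 2, group 14) vs Ge (period 4, group 14): the stated order agrees with the simple trend.
The exception is (A): pairing an electron in O's 2p⁴ costs repulsion energy, so O ionizes more easily than half-filled N (2p³).

(A)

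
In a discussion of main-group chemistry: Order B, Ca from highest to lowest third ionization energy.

After 2 electrons have been removed, what remains? B²⁺ still has 1 valence electron; Ca²⁺ is the bare [Ar] core.
Core electrons are held far more tightly than valence electrons, so Ca tops the IE_3 order.
The numbers (kJ/mol): B 3660, Ca 4912.
Hence IE_3: B < Ca.

Ca, B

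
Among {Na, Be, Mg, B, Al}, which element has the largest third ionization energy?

Consider each +2 ion: Na²⁺ is already 1 electron into the core; Be²⁺ is the bare [He] core; Mg²⁺ is the bare [Ne] core; B²⁺ still has 1 valence electron; Al²⁺ still has 1 valence electron.
Breaking into a closed-shell core is much more expensive than removing a leftover valence electron — Na, Mg and Be have the largest IE_3 here.
Valence configurations: B²⁺ [He]2s¹, Al²⁺ [Ne]3s¹.
Approximate IE_3 values (kJ/mol): Na 6910, Be 14849, Mg 7733, B 3660, Al 2745.
Hence IE_3: Al < B < Na < Mg < Be.

Be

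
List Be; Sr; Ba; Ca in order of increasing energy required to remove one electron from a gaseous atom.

Be is in period 2, group 2; Ca is in period 4, group 2; Sr is in period 5, group 2; Ba is in period 6, group 2.
IE₁ increases left→right with effective nuclear charge and decreases top→bottom as the valence shell moves farther out.
All are in group 2, so first ionization energy increases up the group.
So from lowest to highest: Ba < Sr < Ca < Be.

Ba, Sr, Ca, Be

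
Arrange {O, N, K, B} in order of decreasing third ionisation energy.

The third ionization energy removes an electron from the +2 ion. For each element: O²⁺ still has 4 valence electrons; N²⁺ still has 3 valence electrons; K²⁺ is already 1 electron into the core; B²⁺ still has 1 valence electron.
Usually core removal costs more than valence removal, but here the competition is close: a tightly held n=2 valence electron can cost more to remove than an n=3 core electron, so the actual values have to decide it.
Valence configurations: O²⁺ [He]2s²2p², N²⁺ [He]2s²2p¹, B²⁺ [He]2s¹.
The numbers (kJ/mol): O 5300, N 4578, K 4420, B 3660.
Overall IE_3 order: B < K < N < O.

O > N > K > B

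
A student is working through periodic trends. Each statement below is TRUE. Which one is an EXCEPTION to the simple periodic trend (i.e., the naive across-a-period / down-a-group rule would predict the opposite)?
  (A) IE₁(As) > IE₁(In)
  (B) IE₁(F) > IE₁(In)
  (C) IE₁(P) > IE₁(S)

The general trend: first ionization energy increases across a period and decreases down a group.
(A) As (period 4, group 15) vs In (period 5, group 13): the stated order agrees with the simple trend.
(B) F (period 2, group 17) vs In (period 5, group 13): the stated order agrees with the simple trend.
(C) P (period 3, group 15) vs S (period 3, group 16): the stated order contradicts the simple trend.
The exception is (C): S (3p⁴) ionizes more easily than half-filled P (3p³) because the paired 3p electron in S is pushed out by e⁻–e⁻ repulsion.

(C)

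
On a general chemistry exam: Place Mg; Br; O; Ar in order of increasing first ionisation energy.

Mg < Br < O < Ar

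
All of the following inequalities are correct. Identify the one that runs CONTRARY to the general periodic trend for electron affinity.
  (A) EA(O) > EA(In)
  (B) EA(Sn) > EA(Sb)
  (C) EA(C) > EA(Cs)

(B)

The general trend: electron affinity increases across a period and decreases down a group.
(A) O (period 2, group 16) vs In (period 5, group 13): the stated order agrees with the simple trend.
(B) Sn (period 5, group 14) vs Sb (period 5, group 15): the stated order contradicts the simple trend.
(C) C (period 2, group 14) vs Cs (period 6, group 1): the stated order agrees with the simple trend.
The exception is (B): adding an electron to Sb's half-filled 5p³ is unfavourable, so Sn has the more exothermic EA.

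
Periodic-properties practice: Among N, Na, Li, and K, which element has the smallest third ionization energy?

IE_3 is the cost of taking one more electron from the +2 cation: N²⁺ still has 3 valence electrons; Na²⁺ is already 1 electron into the core; Li²⁺ is already 1 electron into the core; K²⁺ is already 1 electron into the core.
Usually core removal costs more than valence removal, but here the competition is close: a tightly held n=2 valence electron can cost more to remove than an n=3 core electron, so the actual values have to decide it.
Tabulated IE_3 (kJ/mol): N 4578, Na 6910, Li 11815, K 4420.
Hence IE_3: K < N < Na < Li.

K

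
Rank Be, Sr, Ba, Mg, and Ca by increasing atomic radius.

Be is in period 2, group 2; Mg is in period 3, group 2; Ca is in period 4, group 2; Sr is in period 5, group 2; Ba is in period 6, group 2.
Radius decreases left→right (rising Z_eff, same n) and increases top→bottom (higher n).
All are in group 2, so atomic radius increases down the group.
So from smallest to largest: Be < Mg < Ca < Sr < Ba.

Be < Mg < Ca < Sr < Ba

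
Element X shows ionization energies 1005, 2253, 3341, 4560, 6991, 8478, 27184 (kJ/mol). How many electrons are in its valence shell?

6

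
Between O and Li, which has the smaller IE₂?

O

The second ionization energy removes an electron from the +1 ion. For each element: O⁺ still has 5 valence electrons; Li⁺ is the bare [He] core.
Pulling an electron out of a noble-gas core costs far more than removing a remaining valence electron, so Li sits at the high end of IE_2.
Approximate IE_2 values (kJ/mol): O 3388, Li 7298.
So the second ionization energies run O < Li.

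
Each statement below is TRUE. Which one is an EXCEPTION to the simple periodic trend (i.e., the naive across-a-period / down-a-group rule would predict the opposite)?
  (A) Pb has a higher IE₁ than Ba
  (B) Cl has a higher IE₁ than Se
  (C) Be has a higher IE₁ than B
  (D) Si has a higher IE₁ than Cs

(C)

The general trend: IE₁ increases across a period and decreases down a group.
(A) Pb (period 6, group 14) vs Ba (period 6, group 2): the stated order agrees with the simple trend.
(B) Cl (period 3, group 17) vs Se (period 4, group 16): the stated order agrees with the simple trend.
(C) Be (period 2, group 2) vs B (period 2, group 13): the stated order contradicts the simple trend.
(D) Si (period 3, group 14) vs Cs (period 6, group 1): the stated order agrees with the simple trend.
The exception is (C): removing B's lone 2p electron is easier than breaking Be's filled 2s².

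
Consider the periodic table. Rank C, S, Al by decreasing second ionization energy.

The second ionization energy removes an electron from the +1 ion. For each element: C⁺ still has 3 valence electrons; S⁺ still has 5 valence electrons; Al⁺ still has 2 valence electrons.
All are still removing valence electrons, so compare the +1 ions as you would atoms: IE_2 generally rises across a period (higher Z_eff) and falls down a group (larger shell), subject to the usual subshell exceptions.
Valence configurations: C⁺ [He]2s²2p¹, S⁺ [Ne]3s²3p³, Al⁺ [Ne]3s².
Tabulated IE_2 (kJ/mol): C 2353, S 2252, Al 1817.
So the second ionization energies run Al < S < C.

C > S > Al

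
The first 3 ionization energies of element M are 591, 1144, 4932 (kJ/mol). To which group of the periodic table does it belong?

Group 2

Look for the largest jump between consecutive ionization energies: IE3/IE2 ≈ 4.3, far larger than any earlier ratio.
That jump marks the point where a core electron is being removed. So the atom has 2 valence electrons.
A main-group element with 2 valence electrons is in group 2.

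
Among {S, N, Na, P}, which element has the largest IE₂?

Na

After 1 electron has been removed, what remains? S⁺ still has 5 valence electrons; N⁺ still has 4 valence electrons; Na⁺ is the bare [Ne] core; P⁺ still has 4 valence electrons.
Core electrons are held far more tightly than valence electrons, so Na tops the IE_2 order.
Valence configurations: S⁺ [Ne]3s²3p³, N⁺ [He]2s²2p², P⁺ [Ne]3s²3p².
Tabulated IE_2 (kJ/mol): S 2252, N 2856, Na 4562, P 1907.
So the second ionization energies run P < S < N < Na.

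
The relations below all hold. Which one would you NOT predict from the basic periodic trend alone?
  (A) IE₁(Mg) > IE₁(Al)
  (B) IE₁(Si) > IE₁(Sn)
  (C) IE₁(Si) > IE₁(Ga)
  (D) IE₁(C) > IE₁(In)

The general trend: IE₁ increases across a period and decreases down a group.
(A) Mg (period 3, group 2) vs Al (period 3, group 13): the stated order contradicts the simple trend.
(B) Si (period 3, group 14) vs Sn (period 5, group 14): the stated order agrees with the simple trend.
(C) Si (period 3, group 14) vs Ga (period 4, group 13): the stated order agrees with the simple trend.
(D) C (period 2, group 14) vs In (period 5, group 13): the stated order agrees with the simple trend.
The exception is (A): Al's single 3p electron is easier to remove than one from Mg's filled 3s².

(A)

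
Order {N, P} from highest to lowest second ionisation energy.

N, P

IE_2 is the cost of taking one more electron from the +1 cation: N⁺ still has 4 valence electrons; P⁺ still has 4 valence electrons.
All are still removing valence electrons, so compare the +1 ions as you would atoms: IE_2 generally rises across a period (higher Z_eff) and falls down a group (larger shell), subject to the usual subshell exceptions.
Valence configurations: N⁺ [He]2s²2p², P⁺ [Ne]3s²3p².
The numbers (kJ/mol): N 2856, P 1907.
Overall IE_2 order: P < N.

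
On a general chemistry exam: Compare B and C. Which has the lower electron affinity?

B is in period 2, group 13; C is in period 2, group 14.
Adding an electron releases more energy for atoms nearer the top right (short of the noble gases).
All lie in period 2, so electron affinity increases left to right.
So B has the lower electron affinity (B < C).

B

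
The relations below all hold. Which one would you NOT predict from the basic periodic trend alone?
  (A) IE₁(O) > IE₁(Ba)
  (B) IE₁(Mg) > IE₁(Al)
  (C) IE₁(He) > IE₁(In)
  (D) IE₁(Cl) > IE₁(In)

The general trend: first ionization energy increases across a period and decreases down a group.
(A) O (period 2, group 16) vs Ba (period 6, group 2): the stated order agrees with the simple trend.
(B) Mg (period 3, group 2) vs Al (period 3, group 13): the stated order contradicts the simple trend.
(C) He (period 1, group 18) vs In (period 5, group 13): the stated order agrees with the simple trend.
(D) Cl (period 3, group 17) vs In (period 5, group 13): the stated order agrees with the simple trend.
The exception is (B): Al's single 3p electron is easier to remove than one from Mg's filled 3s².

(B)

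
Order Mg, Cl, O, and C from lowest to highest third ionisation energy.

Consider each +2 ion: Mg²⁺ is the bare [Ne] core; Cl²⁺ still has 5 valence electrons; O²⁺ still has 4 valence electrons; C²⁺ still has 2 valence electrons.
Core electrons are held far more tightly than valence electrons, so Mg tops the IE_3 order.
Valence configurations: Cl²⁺ [Ne]3s²3p³, O²⁺ [He]2s²2p², C²⁺ [He]2s².
Approximate IE_3 values (kJ/mol): Mg 7733, Cl 3822, O 5300, C 4620.
Hence IE_3: Cl < C < O < Mg.

Cl < C < O < Mg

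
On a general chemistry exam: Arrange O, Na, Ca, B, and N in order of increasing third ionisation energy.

Consider each +2 ion: O²⁺ still has 4 valence electrons; Na²⁺ is already 1 electron into the core; Ca²⁺ is the bare [Ar] core; B²⁺ still has 1 valence electron; N²⁺ still has 3 valence electrons.
Usually core removal costs more than valence removal, but here the competition is close: a tightly held n=2 valence electron can cost more to remove than an n=3 core electron, so the actual values have to decide it.
Valence configurations: O²⁺ [He]2s²2p², B²⁺ [He]2s¹, N²⁺ [He]2s²2p¹.
The numbers (kJ/mol): O 5300, Na 6910, Ca 4912, B 3660, N 4578.
So the third ionization energies run B < N < Ca < O < Na.

B < N < Ca < O < Na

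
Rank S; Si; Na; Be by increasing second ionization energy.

Si < Be < S < Na

IE_2 is the cost of taking one more electron from the +1 cation: S⁺ still has 5 valence electrons; Si⁺ still has 3 valence electrons; Na⁺ is the bare [Ne] core; Be⁺ still has 1 valence electron.
Breaking into a closed-shell core is much more expensive than removing a leftover valence electron — Na has the largest IE_2 here.
Valence configurations: S⁺ [Ne]3s²3p³, Si⁺ [Ne]3s²3p¹, Be⁺ [He]2s¹.
Approximate IE_2 values (kJ/mol): S 2252, Si 1577, Na 4562, Be 1757.
So the second ionization energies run Si < Be < S < Na.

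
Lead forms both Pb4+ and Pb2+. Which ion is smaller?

Both ions have Z = 82 protons, but Pb4+ has lost more electrons, so its remaining electrons feel a larger effective nuclear charge per electron and are pulled in more tightly.
Higher positive charge → smaller ion, so Pb2+ > Pb4+.

Pb4+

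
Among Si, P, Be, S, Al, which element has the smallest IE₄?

Si

Consider each +3 ion: Si³⁺ still has 1 valence electron; P³⁺ still has 2 valence electrons; Be³⁺ is already 1 electron into the core; S³⁺ still has 3 valence electrons; Al³⁺ is the bare [Ne] core.
Pulling an electron out of a noble-gas core costs far more than removing a remaining valence electron, so Al and Be sit at the high end of IE_4.
Valence configurations: Si³⁺ [Ne]3s¹, P³⁺ [Ne]3s², S³⁺ [Ne]3s²3p¹.
S³⁺ loses a lone 3p electron whereas P³⁺ must break into a filled 3s² pair, so IE_4(P) > IE_4(S) even though S has the higher nuclear charge.
The numbers (kJ/mol): Si 4356, P 4964, Be 21007, S 4556, Al 11577.
So the fourth ionization energies run Si < S < P < Al < Be.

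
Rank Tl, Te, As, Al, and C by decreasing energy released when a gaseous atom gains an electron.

Electron affinity generally becomes more exothermic across a period toward the halogens and less exothermic down a group.
Here both period and group differ, so the two effects have to be weighed against each other.
Al > Tl: Al sits above Tl in group 13, so the down-group effect alone puts Al higher.
As > Al: the two effects oppose for this pair; the across-period effect wins (78 vs 42 kJ/mol).
C > As: the two effects oppose for this pair; the down-group effect wins (122 vs 78 kJ/mol).
Te > C: the two effects oppose for this pair; the across-period effect wins (190 vs 122 kJ/mol).
Approximate values (kJ/mol): C 122, Al 42, As 78, Te 190, Tl 19.
So from highest to lowest: Te > C > As > Al > Tl.

Te, C, As, Al, Tl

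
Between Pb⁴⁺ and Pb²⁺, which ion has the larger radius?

Pb²⁺

Both ions have Z = 82 protons, but Pb⁴⁺ has lost more electrons, so its remaining electrons feel a larger effective nuclear charge per electron and are pulled in more tightly.
Higher positive charge → smaller ion, so Pb²⁺ > Pb⁴⁺.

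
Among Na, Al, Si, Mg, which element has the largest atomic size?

Na is in period 3, group 1; Mg is in period 3, group 2; Al is in period 3, group 13; Si is in period 3, group 14.
Across a period the added protons contract the valence shell; down a group each new principal shell makes the atom larger.
All lie in period 3, so atomic radius increases right to left.
The largest atomic size among these belongs to Na.

Na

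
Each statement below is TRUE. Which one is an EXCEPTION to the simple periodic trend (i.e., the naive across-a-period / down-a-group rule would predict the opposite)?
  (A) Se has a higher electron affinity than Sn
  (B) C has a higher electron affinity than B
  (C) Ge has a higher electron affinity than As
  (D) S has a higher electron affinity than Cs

(C)

The general trend: electron affinity increases across a period and decreases down a group.
(A) Se (period 4, group 16) vs Sn (period 5, group 14): the stated order agrees with the simple trend.
(B) C (period 2, group 14) vs B (period 2, group 13): the stated order agrees with the simple trend.
(C) Ge (period 4, group 14) vs As (period 4, group 15): the stated order contradicts the simple trend.
(D) S (period 3, group 16) vs Cs (period 6, group 1): the stated order agrees with the simple trend.
The exception is (C): adding an electron to As's half-filled 4p³ is unfavourable, so Ge (4p²) has the more exothermic EA.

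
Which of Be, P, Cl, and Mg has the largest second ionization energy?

Cl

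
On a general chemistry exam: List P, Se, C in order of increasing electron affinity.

C is in period 2, group 14; P is in period 3, group 15; Se is in period 4, group 16.
Adding an electron releases more energy for atoms nearer the top right (short of the noble gases).
A diagonal step moves right (one effect) and down (the opposite effect) at once.
C > P: period and group pull opposite ways; the down-group shift dominates (122 vs 72 kJ/mol).
Se > C: period and group pull opposite ways; the across-period shift dominates (195 vs 122 kJ/mol).
Tabulated electron affinity (kJ/mol): C 122, P 72, Se 195.
So from lowest to highest: P < C < Se.

P < C < Se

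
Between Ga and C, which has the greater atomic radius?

C is in period 2, group 14; Ga is in period 4, group 13.
Atomic radius shrinks across a period as nuclear charge pulls the same shell inward, and grows down a group as new shells are added.
These span different periods and groups, so the two trends combine.
Ga > C: both effects reinforce here, so Ga is clearly the larger of the two.
Tabulated atomic radius (pm): C 75, Ga 124.
So Ga has the greater atomic radius (Ga > C).

Ga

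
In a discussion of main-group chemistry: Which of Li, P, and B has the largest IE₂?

After 1 electron has been removed, what remains? Li⁺ is the bare [He] core; P⁺ still has 4 valence electrons; B⁺ still has 2 valence electrons.
Breaking into a closed-shell core is much more expensive than removing a leftover valence electron — Li has the largest IE_2 here.
Valence configurations: P⁺ [Ne]3s²3p², B⁺ [He]2s².
Approximate IE_2 values (kJ/mol): Li 7298, P 1907, B 2427.
Putting it together, IE_2: P < B < Li.

Li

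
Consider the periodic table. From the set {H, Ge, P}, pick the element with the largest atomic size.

Ge

H is in period 1, group 1; P is in period 3, group 15; Ge is in period 4, group 14.
Across a period the added protons contract the valence shell; down a group each new principal shell makes the atom larger.
Here both period and group differ, so the two effects have to be weighed against each other.
P > H: the two effects oppose for this pair; the down-group effect wins (111 vs 32 pm).
Ge > P: relative to P, both the across-period and down-group shifts push Ge's atomic radius up.
Approximate values (pm): H 32, P 111, Ge 121.
The largest atomic size among these belongs to Ge.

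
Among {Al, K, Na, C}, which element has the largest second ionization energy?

Na

Consider each +1 ion: Al⁺ still has 2 valence electrons; K⁺ is the bare [Ar] core; Na⁺ is the bare [Ne] core; C⁺ still has 3 valence electrons.
Core electrons are held far more tightly than valence electrons, so K and Na top the IE_2 order.
Valence configurations: Al⁺ [Ne]3s², C⁺ [He]2s²2p¹.
Approximate IE_2 values (kJ/mol): Al 1817, K 3052, Na 4562, C 2353.
Putting it together, IE_2: Al < C < K < Na.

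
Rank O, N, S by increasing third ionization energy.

S < N < O

IE_3 is the cost of taking one more electron from the +2 cation: O²⁺ still has 4 valence electrons; N²⁺ still has 3 valence electrons; S²⁺ still has 4 valence electrons.
All are still removing valence electrons, so compare the +2 ions as you would atoms: IE_3 generally rises across a period (higher Z_eff) and falls down a group (larger shell), subject to the usual subshell exceptions.
Valence configurations: O²⁺ [He]2s²2p², N²⁺ [He]2s²2p¹, S²⁺ [Ne]3s²3p².
Approximate IE_3 values (kJ/mol): O 5300, N 4578, S 3357.
So the third ionization energies run S < N < O.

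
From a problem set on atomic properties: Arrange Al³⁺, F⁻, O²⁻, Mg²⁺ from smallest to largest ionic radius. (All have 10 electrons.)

Al³⁺ < Mg²⁺ < F⁻ < O²⁻

All of these have 10 electrons, so size is governed by nuclear charge alone: the more protons, the stronger the pull on the same electron cloud, and the smaller the ion.
Nuclear charges: Al³⁺ (Z=13), Mg²⁺ (Z=12), F⁻ (Z=9), O²⁻ (Z=8).
Smallest to largest: Al³⁺ < Mg²⁺ < F⁻ < O²⁻.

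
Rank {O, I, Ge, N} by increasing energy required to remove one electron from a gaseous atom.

Ge < I < O < N

N is in period 2, group 15; O is in period 2, group 16; Ge is in period 4, group 14; I is in period 5, group 17.
First ionization energy rises across a period (greater Z_eff holds electrons more tightly) and falls down a group (valence electrons are farther from the nucleus).
These span different periods and groups, so the two trends combine.
I > Ge: the two effects oppose for this pair; the across-period effect wins (1008 vs 762 kJ/mol).
O > I: the two effects oppose for this pair; the down-group effect wins (1314 vs 1008 kJ/mol).
N > O: this pair runs against the simple trend — see the exception note.
Note the exception: N has a higher first ionization energy than O, contrary to the simple trend — pairing an electron in O's 2p⁴ costs repulsion energy, so O ionizes more easily than half-filled N (2p³).
For reference (kJ/mol): N 1402, O 1314, Ge 762, I 1008.
So from lowest to highest: Ge < I < O < N.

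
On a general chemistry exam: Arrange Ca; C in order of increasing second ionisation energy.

Ca, C

After 1 electron has been removed, what remains? Ca⁺ still has 1 valence electron; C⁺ still has 3 valence electrons.
All are still removing valence electrons, so compare the +1 ions as you would atoms: IE_2 generally rises across a period (higher Z_eff) and falls down a group (larger shell), subject to the usual subshell exceptions.
Valence configurations: Ca⁺ [Ar]4s¹, C⁺ [He]2s²2p¹.
Tabulated IE_2 (kJ/mol): Ca 1145, C 2353.
So the second ionization energies run Ca < C.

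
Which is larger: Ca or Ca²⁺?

Ca

Forming Ca²⁺ removes 2 electrons from Ca. Fewer electrons for the same nuclear charge means less shielding and a higher Z_eff on the remaining electrons, and for main-group metals the entire outer shell is lost.
A cation is smaller than its parent atom: Ca²⁺ < Ca.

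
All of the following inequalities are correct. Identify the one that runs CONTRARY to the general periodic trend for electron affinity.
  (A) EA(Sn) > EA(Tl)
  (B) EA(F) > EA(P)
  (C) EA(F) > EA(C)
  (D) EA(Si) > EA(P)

The general trend: electron affinity increases across a period and decreases down a group.
(A) Sn (period 5, group 14) vs Tl (period 6, group 13): the stated order agrees with the simple trend.
(B) F (period 2, group 17) vs P (period 3, group 15): the stated order agrees with the simple trend.
(C) F (period 2, group 17) vs C (period 2, group 14): the stated order agrees with the simple trend.
(D) Si (period 3, group 14) vs P (period 3, group 15): the stated order contradicts the simple trend.
The exception is (D): adding an electron to P's half-filled 3p³ is unfavourable, so Si (3p²) has the more exothermic EA.

(D)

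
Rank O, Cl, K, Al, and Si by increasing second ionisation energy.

The second ionization energy removes an electron from the +1 ion. For each element: O⁺ still has 5 valence electrons; Cl⁺ still has 6 valence electrons; K⁺ is the bare [Ar] core; Al⁺ still has 2 valence electrons; Si⁺ still has 3 valence electrons.
Usually core removal costs more than valence removal, but here the competition is close: a tightly held n=2 valence electron can cost more to remove than an n=3 core electron, so the actual values have to decide it.
Valence configurations: O⁺ [He]2s²2p³, Cl⁺ [Ne]3s²3p⁴, Al⁺ [Ne]3s², Si⁺ [Ne]3s²3p¹.
Si⁺ loses a lone 3p electron whereas Al⁺ must break into a filled 3s² pair, so IE_2(Al) > IE_2(Si) even though Si has the higher nuclear charge.
Approximate IE_2 values (kJ/mol): O 3388, Cl 2298, K 3052, Al 1817, Si 1577.
Hence IE_2: Si < Al < Cl < K < O.

Si, Al, Cl, K, O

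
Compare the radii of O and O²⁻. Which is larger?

Forming O²⁻ adds 2 electrons to O. More electron–electron repulsion in the same shell, with unchanged nuclear charge, lets the cloud expand.
An anion is larger than its parent atom: O²⁻ > O.

O²⁻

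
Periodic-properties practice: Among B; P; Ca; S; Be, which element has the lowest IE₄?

After 3 electrons have been removed, what remains? B³⁺ is the bare [He] core; P³⁺ still has 2 valence electrons; Ca³⁺ is already 1 electron into the core; S³⁺ still has 3 valence electrons; Be³⁺ is already 1 electron into the core.
Core electrons are held far more tightly than valence electrons, so Ca, Be and B top the IE_4 order.
Valence configurations: P³⁺ [Ne]3s², S³⁺ [Ne]3s²3p¹.
S³⁺ loses a lone 3p electron whereas P³⁺ must break into a filled 3s² pair, so IE_4(P) > IE_4(S) even though S has the higher nuclear charge.
Approximate IE_4 values (kJ/mol): B 25026, P 4964, Ca 6491, S 4556, Be 21007.
So the fourth ionization energies run S < P < Ca < Be < B.

S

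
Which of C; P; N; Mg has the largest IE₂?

The second ionization energy removes an electron from the +1 ion. For each element: C⁺ still has 3 valence electrons; P⁺ still has 4 valence electrons; N⁺ still has 4 valence electrons; Mg⁺ still has 1 valence electron.
All are still removing valence electrons, so compare the +1 ions as you would atoms: IE_2 generally rises across a period (higher Z_eff) and falls down a group (larger shell), subject to the usual subshell exceptions.
Valence configurations: C⁺ [He]2s²2p¹, P⁺ [Ne]3s²3p², N⁺ [He]2s²2p², Mg⁺ [Ne]3s¹.
Approximate IE_2 values (kJ/mol): C 2353, P 1907, N 2856, Mg 1451.
Hence IE_2: Mg < P < C < N.

N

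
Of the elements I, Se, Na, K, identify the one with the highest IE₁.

I

Removing the outermost electron gets harder across a period and easier down a group.
Here both period and group differ, so the two effects have to be weighed against each other.
Na > K: Na sits above K in group 1, so the down-group effect alone puts Na higher.
Se > Na: period and group pull opposite ways; the across-period shift dominates (941 vs 496 kJ/mol).
I > Se: the two effects oppose for this pair; the across-period effect wins (1008 vs 941 kJ/mol).
Tabulated first ionization energy (kJ/mol): Na 496, K 419, Se 941, I 1008.
The highest IE₁ among these belongs to I.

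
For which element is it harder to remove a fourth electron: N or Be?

After 3 electrons have been removed, what remains? N³⁺ still has 2 valence electrons; Be³⁺ is already 1 electron into the core.
Pulling an electron out of a noble-gas core costs far more than removing a remaining valence electron, so Be sits at the high end of IE_4.
The numbers (kJ/mol): N 7475, Be 21007.
Hence IE_4: N < Be.

Be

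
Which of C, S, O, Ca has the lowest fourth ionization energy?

S

IE_4 is the cost of taking one more electron from the +3 cation: C³⁺ still has 1 valence electron; S³⁺ still has 3 valence electrons; O³⁺ still has 3 valence electrons; Ca³⁺ is already 1 electron into the core.
Usually core removal costs more than valence removal, but here the competition is close: a tightly held n=2 valence electron can cost more to remove than an n=3 core electron, so the actual values have to decide it.
Valence configurations: C³⁺ [He]2s¹, S³⁺ [Ne]3s²3p¹, O³⁺ [He]2s²2p¹.
Approximate IE_4 values (kJ/mol): C 6223, S 4556, O 7469, Ca 6491.
Hence IE_4: S < C < Ca < O.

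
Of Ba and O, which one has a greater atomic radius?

Moving right in a period, electrons are added to the same shell under a stronger nuclear pull, so atoms get smaller; moving down, a new shell is opened and atoms get larger.
Neither a single period nor a single group — weigh both effects.
Ba > O: both effects reinforce here, so Ba is clearly the larger of the two.
Tabulated atomic radius (pm): O 63, Ba 196.
So Ba has the greater atomic radius (Ba > O).

Ba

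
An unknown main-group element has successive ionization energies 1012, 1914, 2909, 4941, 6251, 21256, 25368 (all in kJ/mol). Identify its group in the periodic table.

Look for the largest jump between consecutive ionization energies: IE6/IE5 ≈ 3.4, far larger than any earlier ratio.
That jump marks the point where a core electron is being removed. So the atom has 5 valence electrons.
A main-group element with 5 valence electrons is in group 15.

Group 15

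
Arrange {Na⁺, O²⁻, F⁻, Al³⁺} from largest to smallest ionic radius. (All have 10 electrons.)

All of these have 10 electrons, so size is governed by nuclear charge alone: the more protons, the stronger the pull on the same electron cloud, and the smaller the ion.
Nuclear charges: Al³⁺ (Z=13), Na⁺ (Z=11), F⁻ (Z=9), O²⁻ (Z=8).
Largest to smallest: O²⁻ > F⁻ > Na⁺ > Al³⁺.

O²⁻ > F⁻ > Na⁺ > Al³⁺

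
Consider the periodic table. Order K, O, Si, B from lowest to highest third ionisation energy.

Si < B < K < O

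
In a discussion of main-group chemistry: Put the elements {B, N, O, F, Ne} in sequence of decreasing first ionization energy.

Ne > F > N > O > B

IE₁ increases left→right with effective nuclear charge and decreases top→bottom as the valence shell moves farther out.
All lie in period 2; the across-period trend (first ionization energy increases left to right) applies, with the exception below.
Note the exception: N has a higher first ionization energy than O, contrary to the simple trend — pairing an electron in O's 2p⁴ costs repulsion energy, so O ionizes more easily than half-filled N (2p³).
Approximate values (kJ/mol): B 801, N 1402, O 1314, F 1681, Ne 2081.
So from highest to lowest: Ne > F > N > O > B.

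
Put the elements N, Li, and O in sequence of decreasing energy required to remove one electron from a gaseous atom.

N > O > Li

Li is in period 2, group 1; N is in period 2, group 15; O is in period 2, group 16.
Across a period the outer electron is held more tightly (higher IE₁); down a group it sits in a higher shell, more shielded, and comes off more easily.
All lie in period 2; the across-period trend (first ionization energy increases left to right) applies, with the exception below.
Note the exception: N has a higher first ionization energy than O, contrary to the simple trend — pairing an electron in O's 2p⁴ costs repulsion energy, so O ionizes more easily than half-filled N (2p³).
Approximate values (kJ/mol): Li 520, N 1402, O 1314.
So from highest to lowest: N > O > Li.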